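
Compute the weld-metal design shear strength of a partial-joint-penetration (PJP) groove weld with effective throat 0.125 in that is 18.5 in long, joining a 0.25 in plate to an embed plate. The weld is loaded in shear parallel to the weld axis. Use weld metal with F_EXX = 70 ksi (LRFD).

Effective throat (given) t_e = 0.125 in.
A_we = 0.125 × 18.5 = 2.312 in².
F_nw = 0.6 F_EXX = 42 ksi.
φR_n = 0.75 × 42 × 2.312 = 72.84 kips.

φR_n ≈ 72.8 kips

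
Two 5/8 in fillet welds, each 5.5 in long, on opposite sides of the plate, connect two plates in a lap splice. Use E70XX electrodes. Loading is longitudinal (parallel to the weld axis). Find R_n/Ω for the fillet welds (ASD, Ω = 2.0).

E70XX → F_EXX = 70 ksi.
Effective throat t_e = 0.707 × 0.625 = 0.4419 in.
Total length L = 11 in; A_we = 0.4419 × 11 = 4.861 in².
F_nw = 0.6 F_EXX = 0.6 × 70 = 42 ksi.
R_n = 42 × 4.861 = 204.1 kip; R_n/Ω = 204.1/2.0 = 102.1 kip.

R_n/Ω ≈ 102 kip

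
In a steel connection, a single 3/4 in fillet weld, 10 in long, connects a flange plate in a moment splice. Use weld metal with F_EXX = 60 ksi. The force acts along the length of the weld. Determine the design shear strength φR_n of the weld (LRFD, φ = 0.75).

φR_n ≈ 143 kips

Effective throat t_e = 0.707 × 0.75 = 0.5302 in.
Total length L = 10 in; A_we = 0.5302 × 10 = 5.303 in².
F_nw = 0.6 F_EXX = 0.6 × 60 = 36 ksi.
φR_n = 0.75 × 36 × 5.303 = 143.2 kips.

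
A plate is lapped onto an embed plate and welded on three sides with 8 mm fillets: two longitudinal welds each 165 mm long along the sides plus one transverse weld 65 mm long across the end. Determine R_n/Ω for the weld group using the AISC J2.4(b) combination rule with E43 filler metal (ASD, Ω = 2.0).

R_n/Ω ≈ 288 kN

E43XX → F_EXX = 430 MPa.
t_e = 0.707 × 8 = 5.656 mm.
R_nwl = 0.6 × 430 × 5.656 × 330 × 10⁻³ = 481.6 kN (longitudinal, 2 welds).
R_nwt = 0.6 × 430 × 5.656 × 65 × 10⁻³ = 94.85 kN (transverse, base value).
(i) R_nwl + R_nwt = 576.4 kN; (ii) 0.85 R_nwl + 1.5 R_nwt = 551.6 kN.
R_n = max = 576.4 kN [governs: (i)]; R_n/Ω = 288.2 kN.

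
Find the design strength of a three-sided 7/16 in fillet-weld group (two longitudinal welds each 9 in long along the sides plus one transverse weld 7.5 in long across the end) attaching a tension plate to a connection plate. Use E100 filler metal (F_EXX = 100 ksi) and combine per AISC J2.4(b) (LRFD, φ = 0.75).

t_e = 0.707 × 0.4375 = 0.3093 in.
R_nwl = 0.6 × 100 × 0.3093 × 18 = 334.1 kip (longitudinal, 2 welds).
R_nwt = 0.6 × 100 × 0.3093 × 7.5 = 139.2 kip (transverse, base value).
(i) R_nwl + R_nwt = 473.2 kip; (ii) 0.85 R_nwl + 1.5 R_nwt = 492.7 kip.
R_n = max = 492.7 kip [governs: (ii)]; φR_n = 369.6 kip.

φR_n ≈ 370 kip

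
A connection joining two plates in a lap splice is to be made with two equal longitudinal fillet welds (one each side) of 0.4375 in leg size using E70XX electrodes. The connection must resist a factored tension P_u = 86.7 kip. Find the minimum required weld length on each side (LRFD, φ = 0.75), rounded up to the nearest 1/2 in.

L = 4.5 in on each side

E70XX → F_EXX = 70 ksi.
Throat t_e = 0.707 × 0.4375 = 0.3093 in.
φr_n = 0.75 × 0.6 × 70 × 0.3093 = 9.743 kip/in.
L_req = P_u / φr_n = 86.7 / 9.743 = 8.898 in total.
Per side: 8.898 / 2 = 4.449 in.
Round up → use L = 4.5 in on each side.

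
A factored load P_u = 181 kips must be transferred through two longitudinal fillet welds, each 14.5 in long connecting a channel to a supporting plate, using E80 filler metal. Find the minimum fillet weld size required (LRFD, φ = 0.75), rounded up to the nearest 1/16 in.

E80XX → F_EXX = 80 ksi.
Total weld length L = 29 in.
Required throat t_e = P_u / (φ × 0.6 F_EXX × L) = 181 / (0.75 × 0.6 × 80 × 29) = 0.1734 in.
Required leg w = t_e / 0.707 = 0.2452 in → use 1/4 in.

w = 1/4 in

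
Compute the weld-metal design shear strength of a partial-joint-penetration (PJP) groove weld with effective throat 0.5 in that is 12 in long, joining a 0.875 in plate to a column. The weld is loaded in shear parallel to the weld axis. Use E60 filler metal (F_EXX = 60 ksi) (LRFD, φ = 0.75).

φR_n ≈ 162 kips

Effective throat (given) t_e = 0.5 in.
A_we = 0.5 × 12 = 6 in².
F_nw = 0.6 F_EXX = 36 ksi.
φR_n = 0.75 × 36 × 6 = 162 kips.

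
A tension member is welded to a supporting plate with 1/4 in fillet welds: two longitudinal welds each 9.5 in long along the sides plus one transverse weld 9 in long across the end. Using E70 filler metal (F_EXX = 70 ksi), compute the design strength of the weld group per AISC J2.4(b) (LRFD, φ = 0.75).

t_e = 0.707 × 0.25 = 0.1767 in.
R_nwl = 0.6 × 70 × 0.1767 × 19 = 141 kips (longitudinal, 2 welds).
R_nwt = 0.6 × 70 × 0.1767 × 9 = 66.81 kips (transverse, base value).
(i) R_nwl + R_nwt = 207.9 kips; (ii) 0.85 R_nwl + 1.5 R_nwt = 220.1 kips.
R_n = max = 220.1 kips [governs: (ii)]; φR_n = 165.1 kips.

φR_n ≈ 165 kips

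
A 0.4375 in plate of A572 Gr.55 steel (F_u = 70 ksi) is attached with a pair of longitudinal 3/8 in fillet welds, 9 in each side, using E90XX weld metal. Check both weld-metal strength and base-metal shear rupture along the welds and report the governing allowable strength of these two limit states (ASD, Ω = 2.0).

R_n/Ω ≈ 129 kip (weld metal governs)

E90XX → F_EXX = 90 ksi.
t_e = 0.707 × 0.375 = 0.2651 in; L = 18 in.
Weld metal: R_n/Ω = (1/2.0) × 0.6 × 90 × 0.2651 × 18 = 128.9 kip.
Base metal (shear rupture): R_n/Ω = (1/2.0) × 0.6 × 70 × 0.4375 × 18 = 165.4 kip.
Governing: weld metal.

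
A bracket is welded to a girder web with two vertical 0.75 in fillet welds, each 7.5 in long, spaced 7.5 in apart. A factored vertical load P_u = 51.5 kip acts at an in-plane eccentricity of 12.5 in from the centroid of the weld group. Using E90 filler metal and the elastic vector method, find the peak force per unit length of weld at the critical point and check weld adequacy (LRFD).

E90XX → F_EXX = 90 ksi.
Total weld length L_w = 15 in. Treat welds as unit-width lines.
Polar moment about centroid: J = 2[d³/12 + d(b/2)²] = 2[7.5³/12 + 7.5×3.75²] = 281.2 in³.
Direct shear f_v = P/L_w = 51.5 / 15 = 3.433 kip/in (vertical).
Torsion M = P·e = 51.5 × 12.5 = 643.75 kip·in.
Critical point at (x, y) = (3.75, 3.75) from centroid. f_tx = M·y/J = 8.583 kip/in; f_ty = M·x/J = 8.583 kip/in.
Resultant f_max = √[f_tx² + (f_v + f_ty)²] = √[8.583² + (3.433 + 8.583)²] = 14.77 kip/in.
Capacity per unit length: φr_n = 0.75 × 0.6 × 90 × (0.707 × 0.75) = 21.48 kip/in.
14.77 ≤ 21.48 → adequate.

f_max ≈ 14.8 kip/in; adequate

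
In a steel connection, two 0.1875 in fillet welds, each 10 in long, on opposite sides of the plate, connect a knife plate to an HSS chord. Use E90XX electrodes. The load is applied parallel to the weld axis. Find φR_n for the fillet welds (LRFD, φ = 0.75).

E90XX → F_EXX = 90 ksi.
Effective throat t_e = 0.707 × 0.1875 = 0.1326 in.
Total length L = 20 in; A_we = 0.1326 × 20 = 2.651 in².
F_nw = 0.6 F_EXX = 0.6 × 90 = 54 ksi.
φR_n = 0.75 × 54 × 2.651 = 107.4 kip.

φR_n ≈ 107 kip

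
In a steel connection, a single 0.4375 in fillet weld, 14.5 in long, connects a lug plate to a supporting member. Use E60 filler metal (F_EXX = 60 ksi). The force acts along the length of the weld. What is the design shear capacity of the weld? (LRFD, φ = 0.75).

Effective throat t_e = 0.707 × 0.4375 = 0.3093 in.
Total length L = 14.5 in; A_we = 0.3093 × 14.5 = 4.485 in².
F_nw = 0.6 F_EXX = 0.6 × 60 = 36 ksi.
φR_n = 0.75 × 36 × 4.485 = 121.1 kips.

φR_n ≈ 121 kips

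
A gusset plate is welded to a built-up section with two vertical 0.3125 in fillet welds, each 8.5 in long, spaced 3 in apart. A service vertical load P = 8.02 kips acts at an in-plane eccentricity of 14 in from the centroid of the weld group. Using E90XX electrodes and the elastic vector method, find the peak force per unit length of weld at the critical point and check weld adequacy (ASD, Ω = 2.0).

E90XX → F_EXX = 90 ksi.
Total weld length L_w = 17 in. Treat welds as unit-width lines.
Polar moment about centroid: J = 2[d³/12 + d(b/2)²] = 2[8.5³/12 + 8.5×1.5²] = 140.6 in³.
Direct shear f_v = P/L_w = 8.02 / 17 = 0.4718 kip/in (vertical).
Torsion M = P·e = 8.02 × 14 = 112.28 kip·in.
Critical point at (x, y) = (1.5, 4.25) from centroid. f_tx = M·y/J = 3.394 kip/in; f_ty = M·x/J = 1.198 kip/in.
Resultant f_max = √[f_tx² + (f_v + f_ty)²] = √[3.394² + (0.4718 + 1.198)²] = 3.782 kip/in.
Capacity per unit length: r_n/Ω = (1/2.0) × 0.6 × 90 × (0.707 × 0.3125) = 5.965 kip/in.
3.782 ≤ 5.965 → adequate.

f_max ≈ 3.78 kip/in; adequate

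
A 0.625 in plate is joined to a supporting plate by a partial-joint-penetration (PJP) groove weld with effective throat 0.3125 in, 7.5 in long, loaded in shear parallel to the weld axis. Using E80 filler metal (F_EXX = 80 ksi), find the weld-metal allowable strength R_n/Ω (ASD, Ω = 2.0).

R_n/Ω ≈ 56.2 kips

Effective throat (given) t_e = 0.3125 in.
A_we = 0.3125 × 7.5 = 2.344 in².
F_nw = 0.6 F_EXX = 48 ksi.
R_n/Ω = (48 × 2.344) / 2.0 = 56.25 kips.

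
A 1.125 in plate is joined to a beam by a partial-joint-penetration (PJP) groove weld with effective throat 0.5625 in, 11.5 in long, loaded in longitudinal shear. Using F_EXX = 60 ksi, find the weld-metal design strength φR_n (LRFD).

Effective throat (given) t_e = 0.5625 in.
A_we = 0.5625 × 11.5 = 6.469 in².
F_nw = 0.6 F_EXX = 36 ksi.
φR_n = 0.75 × 36 × 6.469 = 174.7 kip.

φR_n ≈ 175 kip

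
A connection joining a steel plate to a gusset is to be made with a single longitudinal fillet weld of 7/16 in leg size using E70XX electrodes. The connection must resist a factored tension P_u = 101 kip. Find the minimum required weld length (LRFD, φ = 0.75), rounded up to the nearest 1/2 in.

E70XX → F_EXX = 70 ksi.
Throat t_e = 0.707 × 0.4375 = 0.3093 in.
φr_n = 0.75 × 0.6 × 70 × 0.3093 = 9.743 kip/in.
L_req = P_u / φr_n = 101 / 9.743 = 10.37 in total.
Round up → use L = 10.5 in.

L = 10.5 in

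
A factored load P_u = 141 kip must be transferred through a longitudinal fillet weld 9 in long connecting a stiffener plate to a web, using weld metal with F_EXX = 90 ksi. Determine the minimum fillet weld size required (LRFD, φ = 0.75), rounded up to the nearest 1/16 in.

Total weld length L = 9 in.
Required throat t_e = P_u / (φ × 0.6 F_EXX × L) = 141 / (0.75 × 0.6 × 90 × 9) = 0.3868 in.
Required leg w = t_e / 0.707 = 0.5471 in → use 9/16 in.

w = 9/16 in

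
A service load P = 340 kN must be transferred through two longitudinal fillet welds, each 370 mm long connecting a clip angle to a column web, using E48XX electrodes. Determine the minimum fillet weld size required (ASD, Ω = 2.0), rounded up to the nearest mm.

E48XX → F_EXX = 480 MPa.
Total weld length L = 740 mm.
Required throat t_e = P × Ω / (0.6 F_EXX × L) = 340 × 2.0 / (0.6 × 480 × 740 × 10⁻³) = 3.191 mm.
Required leg w = t_e / 0.707 = 4.513 mm → use 5 mm.

w = 5 mm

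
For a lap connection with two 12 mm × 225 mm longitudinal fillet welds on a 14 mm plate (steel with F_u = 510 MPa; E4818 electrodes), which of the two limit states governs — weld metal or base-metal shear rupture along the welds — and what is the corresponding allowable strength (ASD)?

R_n/Ω ≈ 550 kN (weld metal governs)

E48XX → F_EXX = 480 MPa.
t_e = 0.707 × 12 = 8.484 mm; L = 450 mm.
Weld metal: R_n/Ω = (1/2.0) × 0.6 × 480 × 8.484 × 450 × 10⁻³ = 549.8 kN.
Base metal (shear rupture): R_n/Ω = (1/2.0) × 0.6 × 510 × 14 × 450 × 10⁻³ = 963.9 kN.
Governing: weld metal.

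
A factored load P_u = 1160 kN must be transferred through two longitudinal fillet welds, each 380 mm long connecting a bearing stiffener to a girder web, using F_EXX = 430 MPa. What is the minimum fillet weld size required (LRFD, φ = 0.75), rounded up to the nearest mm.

w = 12 mm

Total weld length L = 760 mm.
Required throat t_e = P_u / (φ × 0.6 F_EXX × L) = 1160 / (0.75 × 0.6 × 430 × 760 × 10⁻³) = 7.888 mm.
Required leg w = t_e / 0.707 = 11.16 mm → use 12 mm.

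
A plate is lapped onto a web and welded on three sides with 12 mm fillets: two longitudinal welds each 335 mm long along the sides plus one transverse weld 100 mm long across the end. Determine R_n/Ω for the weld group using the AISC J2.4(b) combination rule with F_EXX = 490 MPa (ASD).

t_e = 0.707 × 12 = 8.484 mm.
R_nwl = 0.6 × 490 × 8.484 × 670 × 10⁻³ = 1671 kN (longitudinal, 2 welds).
R_nwt = 0.6 × 490 × 8.484 × 100 × 10⁻³ = 249.4 kN (transverse, base value).
(i) R_nwl + R_nwt = 1921 kN; (ii) 0.85 R_nwl + 1.5 R_nwt = 1795 kN.
R_n = max = 1921 kN [governs: (i)]; R_n/Ω = 960.3 kN.

R_n/Ω ≈ 960 kN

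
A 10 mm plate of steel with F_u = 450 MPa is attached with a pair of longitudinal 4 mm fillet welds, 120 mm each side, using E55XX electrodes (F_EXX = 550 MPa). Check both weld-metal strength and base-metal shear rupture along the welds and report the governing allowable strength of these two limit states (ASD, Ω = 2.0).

t_e = 0.707 × 4 = 2.828 mm; L = 240 mm.
Weld metal: R_n/Ω = (1/2.0) × 0.6 × 550 × 2.828 × 240 × 10⁻³ = 112 kN.
Base metal (shear rupture): R_n/Ω = (1/2.0) × 0.6 × 450 × 10 × 240 × 10⁻³ = 324 kN.
Governing: weld metal.

R_n/Ω ≈ 112 kN (weld metal governs)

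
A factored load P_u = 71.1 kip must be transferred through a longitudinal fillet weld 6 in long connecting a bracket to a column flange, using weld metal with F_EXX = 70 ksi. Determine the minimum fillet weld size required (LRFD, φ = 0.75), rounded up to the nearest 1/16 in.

Total weld length L = 6 in.
Required throat t_e = P_u / (φ × 0.6 F_EXX × L) = 71.1 / (0.75 × 0.6 × 70 × 6) = 0.3762 in.
Required leg w = t_e / 0.707 = 0.5321 in → use 9/16 in.

w = 9/16 in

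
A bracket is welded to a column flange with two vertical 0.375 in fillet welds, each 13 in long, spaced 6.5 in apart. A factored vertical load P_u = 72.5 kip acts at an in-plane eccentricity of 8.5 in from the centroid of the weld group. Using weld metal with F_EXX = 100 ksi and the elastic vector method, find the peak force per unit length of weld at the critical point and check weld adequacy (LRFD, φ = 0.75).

f_max ≈ 8.61 kip/in; adequate

Total weld length L_w = 26 in. Treat welds as unit-width lines.
Polar moment about centroid: J = 2[d³/12 + d(b/2)²] = 2[13³/12 + 13×3.25²] = 640.8 in³.
Direct shear f_v = P/L_w = 72.5 / 26 = 2.788 kip/in (vertical).
Torsion M = P·e = 72.5 × 8.5 = 616.25 kip·in.
Critical point at (x, y) = (3.25, 6.5) from centroid. f_tx = M·y/J = 6.251 kip/in; f_ty = M·x/J = 3.126 kip/in.
Resultant f_max = √[f_tx² + (f_v + f_ty)²] = √[6.251² + (2.788 + 3.126)²] = 8.605 kip/in.
Capacity per unit length: φr_n = 0.75 × 0.6 × 100 × (0.707 × 0.375) = 11.93 kip/in.
8.605 ≤ 11.93 → adequate.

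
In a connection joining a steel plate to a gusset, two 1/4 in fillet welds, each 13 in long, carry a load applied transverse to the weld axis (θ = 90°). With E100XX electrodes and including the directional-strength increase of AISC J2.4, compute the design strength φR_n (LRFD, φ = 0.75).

E100XX → F_EXX = 100 ksi.
t_e = 0.707 × 0.25 = 0.1767 in; A_we = 0.1767 × 26 = 4.595 in².
Directional factor: 1.0 + 0.5 sin^1.5(90°) = 1.5.
F_nw = 0.6 × 100 × 1.5 = 90 ksi.
φR_n = 0.75 × 90 × 4.595 = 310.2 kips.

φR_n ≈ 310 kips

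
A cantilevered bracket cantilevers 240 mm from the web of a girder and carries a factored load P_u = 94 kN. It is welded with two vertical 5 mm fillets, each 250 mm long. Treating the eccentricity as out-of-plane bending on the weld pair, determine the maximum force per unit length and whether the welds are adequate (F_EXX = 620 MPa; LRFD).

f_max ≈ 1100 N/mm; NOT adequate

L_w = 2 × 250 = 500 mm; section modulus (unit throat) S = 2 × L²/6 = 20830 mm².
Direct shear f_v = P/L_w = 94×10³/500 = 188 N/mm.
Moment M = P × e = 94×10³ × 240 = 22560000 N·mm; bending f_b = M/S = 1083 N/mm.
f_max = √(f_v² + f_b²) = √(188² + 1083²) = 1099 N/mm.
φr_n = 0.75 × 0.6 × 620 × (0.707 × 5) = 986.3 N/mm → NOT adequate.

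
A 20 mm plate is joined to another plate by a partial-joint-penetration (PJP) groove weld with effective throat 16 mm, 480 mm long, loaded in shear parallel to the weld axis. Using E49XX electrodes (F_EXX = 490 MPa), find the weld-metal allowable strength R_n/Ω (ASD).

R_n/Ω ≈ 1130 kN

Effective throat (given) t_e = 16 mm.
A_we = 16 × 480 = 7680 mm².
F_nw = 0.6 F_EXX = 294 MPa.
R_n/Ω = (294 × 7680) / 2.0 × 10⁻³ = 1129 kN.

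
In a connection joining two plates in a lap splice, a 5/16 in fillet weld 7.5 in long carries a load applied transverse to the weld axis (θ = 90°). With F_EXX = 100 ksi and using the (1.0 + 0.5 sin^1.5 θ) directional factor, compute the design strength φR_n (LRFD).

t_e = 0.707 × 0.3125 = 0.2209 in; A_we = 0.2209 × 7.5 = 1.657 in².
Directional factor: 1.0 + 0.5 sin^1.5(90°) = 1.5.
F_nw = 0.6 × 100 × 1.5 = 90 ksi.
φR_n = 0.75 × 90 × 1.657 = 111.8 kips.

φR_n ≈ 112 kips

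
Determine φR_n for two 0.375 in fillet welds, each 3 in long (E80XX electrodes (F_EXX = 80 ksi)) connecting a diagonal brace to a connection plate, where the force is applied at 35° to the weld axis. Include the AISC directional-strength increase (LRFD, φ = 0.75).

φR_n ≈ 69.7 kip

t_e = 0.707 × 0.375 = 0.2651 in; A_we = 0.2651 × 6 = 1.591 in².
Directional factor: 1.0 + 0.5 sin^1.5(35°) = 1.217.
F_nw = 0.6 × 80 × 1.217 = 58.43 ksi.
φR_n = 0.75 × 58.43 × 1.591 = 69.71 kip.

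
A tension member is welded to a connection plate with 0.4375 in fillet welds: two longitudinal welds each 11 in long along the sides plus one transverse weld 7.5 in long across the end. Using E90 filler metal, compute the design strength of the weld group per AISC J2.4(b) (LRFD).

φR_n ≈ 375 kip

E90XX → F_EXX = 90 ksi.
t_e = 0.707 × 0.4375 = 0.3093 in.
R_nwl = 0.6 × 90 × 0.3093 × 22 = 367.5 kip (longitudinal, 2 welds).
R_nwt = 0.6 × 90 × 0.3093 × 7.5 = 125.3 kip (transverse, base value).
(i) R_nwl + R_nwt = 492.7 kip; (ii) 0.85 R_nwl + 1.5 R_nwt = 500.3 kip.
R_n = max = 500.3 kip [governs: (ii)]; φR_n = 375.2 kip.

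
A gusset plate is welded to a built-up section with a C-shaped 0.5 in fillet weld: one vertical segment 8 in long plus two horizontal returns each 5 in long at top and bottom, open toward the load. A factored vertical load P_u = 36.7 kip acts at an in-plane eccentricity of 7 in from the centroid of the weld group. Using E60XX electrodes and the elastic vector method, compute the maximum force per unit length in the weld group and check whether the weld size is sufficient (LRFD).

E60XX → F_EXX = 60 ksi.
Total weld length L_w = 18 in. Treat welds as unit-width lines.
Centroid: x̄ = 2×5×2.5 / 18 = 1.389 in from the vertical weld.
Polar moment about centroid: J = I_x + I_y = [8³/12 + 2×5×4²] + [8×1.389² + 2(5³/12 + 5×1.111²)] = 251.3 in³.
Direct shear f_v = P/L_w = 36.7 / 18 = 2.039 kip/in (vertical).
Torsion M = P·e = 36.7 × 7 = 256.9 kip·in.
Critical point at (x, y) = (3.611, 4) from centroid. f_tx = M·y/J = 4.089 kip/in; f_ty = M·x/J = 3.692 kip/in.
Resultant f_max = √[f_tx² + (f_v + f_ty)²] = √[4.089² + (2.039 + 3.692)²] = 7.04 kip/in.
Capacity per unit length: φr_n = 0.75 × 0.6 × 60 × (0.707 × 0.5) = 9.544 kip/in.
7.04 ≤ 9.544 → adequate.

f_max ≈ 7.04 kip/in; adequate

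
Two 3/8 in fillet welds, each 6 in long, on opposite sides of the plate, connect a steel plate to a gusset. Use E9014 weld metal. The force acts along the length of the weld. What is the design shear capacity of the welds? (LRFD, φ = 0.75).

φR_n ≈ 129 kip

E90XX → F_EXX = 90 ksi.
Effective throat t_e = 0.707 × 0.375 = 0.2651 in.
Total length L = 12 in; A_we = 0.2651 × 12 = 3.181 in².
F_nw = 0.6 F_EXX = 0.6 × 90 = 54 ksi.
φR_n = 0.75 × 54 × 3.181 = 128.9 kip.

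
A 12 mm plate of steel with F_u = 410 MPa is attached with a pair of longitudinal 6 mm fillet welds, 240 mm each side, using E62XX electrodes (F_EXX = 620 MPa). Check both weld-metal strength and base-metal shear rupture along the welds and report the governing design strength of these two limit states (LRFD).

φR_n ≈ 568 kN (weld metal governs)

t_e = 0.707 × 6 = 4.242 mm; L = 480 mm.
Weld metal: φR_n = 0.75 × 0.6 × 620 × 4.242 × 480 × 10⁻³ = 568.1 kN.
Base metal (shear rupture): φR_n = 0.75 × 0.6 × 410 × 12 × 480 × 10⁻³ = 1063 kN.
Governing: weld metal.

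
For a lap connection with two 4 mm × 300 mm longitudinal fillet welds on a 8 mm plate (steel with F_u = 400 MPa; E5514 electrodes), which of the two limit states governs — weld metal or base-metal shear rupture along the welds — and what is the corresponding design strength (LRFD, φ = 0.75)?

E55XX → F_EXX = 550 MPa.
t_e = 0.707 × 4 = 2.828 mm; L = 600 mm.
Weld metal: φR_n = 0.75 × 0.6 × 550 × 2.828 × 600 × 10⁻³ = 420 kN.
Base metal (shear rupture): φR_n = 0.75 × 0.6 × 400 × 8 × 600 × 10⁻³ = 864 kN.
Governing: weld metal.

φR_n ≈ 420 kN (weld metal governs)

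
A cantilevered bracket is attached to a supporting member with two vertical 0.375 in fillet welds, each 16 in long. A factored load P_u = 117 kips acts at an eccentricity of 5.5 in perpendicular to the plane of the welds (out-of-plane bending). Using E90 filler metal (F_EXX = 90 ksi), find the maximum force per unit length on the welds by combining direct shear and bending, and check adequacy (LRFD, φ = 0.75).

f_max ≈ 8.38 kip/in; adequate

L_w = 2 × 16 = 32 in; section modulus (unit throat) S = 2 × L²/6 = 85.33 in².
Direct shear f_v = P/L_w = 117/32 = 3.656 kip/in.
Moment M = P × e = 117 × 5.5 = 643.5 kip·in; bending f_b = M/S = 7.541 kip/in.
f_max = √(f_v² + f_b²) = √(3.656² + 7.541²) = 8.381 kip/in.
φr_n = 0.75 × 0.6 × 90 × (0.707 × 0.375) = 10.74 kip/in → adequate.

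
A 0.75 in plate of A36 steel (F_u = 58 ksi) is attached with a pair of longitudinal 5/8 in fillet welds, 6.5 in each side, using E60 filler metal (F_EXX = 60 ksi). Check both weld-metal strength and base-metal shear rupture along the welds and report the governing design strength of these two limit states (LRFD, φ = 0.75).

t_e = 0.707 × 0.625 = 0.4419 in; L = 13 in.
Weld metal: φR_n = 0.75 × 0.6 × 60 × 0.4419 × 13 = 155.1 kips.
Base metal (shear rupture): φR_n = 0.75 × 0.6 × 58 × 0.75 × 13 = 254.5 kips.
Governing: weld metal.

φR_n ≈ 155 kips (weld metal governs)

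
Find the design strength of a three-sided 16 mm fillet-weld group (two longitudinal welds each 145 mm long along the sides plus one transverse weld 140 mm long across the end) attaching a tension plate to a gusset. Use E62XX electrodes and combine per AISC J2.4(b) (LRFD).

φR_n ≈ 1440 kN

E62XX → F_EXX = 620 MPa.
t_e = 0.707 × 16 = 11.31 mm.
R_nwl = 0.6 × 620 × 11.31 × 290 × 10⁻³ = 1220 kN (longitudinal, 2 welds).
R_nwt = 0.6 × 620 × 11.31 × 140 × 10⁻³ = 589.1 kN (transverse, base value).
(i) R_nwl + R_nwt = 1809 kN; (ii) 0.85 R_nwl + 1.5 R_nwt = 1921 kN.
R_n = max = 1921 kN [governs: (ii)]; φR_n = 1441 kN.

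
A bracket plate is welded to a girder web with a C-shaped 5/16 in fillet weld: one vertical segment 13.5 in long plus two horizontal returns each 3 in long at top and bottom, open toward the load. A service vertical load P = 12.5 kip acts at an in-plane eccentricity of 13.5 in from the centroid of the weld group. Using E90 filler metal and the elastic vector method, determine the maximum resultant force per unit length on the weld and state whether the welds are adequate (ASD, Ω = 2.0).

f_max ≈ 2.76 kip/in; adequate

E90XX → F_EXX = 90 ksi.
Total weld length L_w = 19.5 in. Treat welds as unit-width lines.
Centroid: x̄ = 2×3×1.5 / 19.5 = 0.4615 in from the vertical weld.
Polar moment about centroid: J = I_x + I_y = [13.5³/12 + 2×3×6.75²] + [13.5×0.4615² + 2(3³/12 + 3×1.038²)] = 492.3 in³.
Direct shear f_v = P/L_w = 12.5 / 19.5 = 0.641 kip/in (vertical).
Torsion M = P·e = 12.5 × 13.5 = 168.75 kip·in.
Critical point at (x, y) = (2.538, 6.75) from centroid. f_tx = M·y/J = 2.314 kip/in; f_ty = M·x/J = 0.8702 kip/in.
Resultant f_max = √[f_tx² + (f_v + f_ty)²] = √[2.314² + (0.641 + 0.8702)²] = 2.764 kip/in.
Capacity per unit length: r_n/Ω = (1/2.0) × 0.6 × 90 × (0.707 × 0.3125) = 5.965 kip/in.
2.764 ≤ 5.965 → adequate.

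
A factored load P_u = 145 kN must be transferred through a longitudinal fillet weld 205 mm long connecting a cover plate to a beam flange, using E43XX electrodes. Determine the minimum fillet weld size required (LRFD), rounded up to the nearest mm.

E43XX → F_EXX = 430 MPa.
Total weld length L = 205 mm.
Required throat t_e = P_u / (φ × 0.6 F_EXX × L) = 145 / (0.75 × 0.6 × 430 × 205 × 10⁻³) = 3.655 mm.
Required leg w = t_e / 0.707 = 5.17 mm → use 6 mm.

w = 6 mm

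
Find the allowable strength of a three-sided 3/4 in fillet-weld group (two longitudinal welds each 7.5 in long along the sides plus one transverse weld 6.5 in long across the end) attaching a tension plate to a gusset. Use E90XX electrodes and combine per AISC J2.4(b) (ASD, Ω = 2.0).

E90XX → F_EXX = 90 ksi.
t_e = 0.707 × 0.75 = 0.5302 in.
R_nwl = 0.6 × 90 × 0.5302 × 15 = 429.5 kips (longitudinal, 2 welds).
R_nwt = 0.6 × 90 × 0.5302 × 6.5 = 186.1 kips (transverse, base value).
(i) R_nwl + R_nwt = 615.6 kips; (ii) 0.85 R_nwl + 1.5 R_nwt = 644.3 kips.
R_n = max = 644.3 kips [governs: (ii)]; R_n/Ω = 322.1 kips.

R_n/Ω ≈ 322 kips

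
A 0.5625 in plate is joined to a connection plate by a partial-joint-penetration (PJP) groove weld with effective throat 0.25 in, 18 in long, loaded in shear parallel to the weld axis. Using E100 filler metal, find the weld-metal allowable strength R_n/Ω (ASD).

R_n/Ω ≈ 135 kip

E100XX → F_EXX = 100 ksi.
Effective throat (given) t_e = 0.25 in.
A_we = 0.25 × 18 = 4.5 in².
F_nw = 0.6 F_EXX = 60 ksi.
R_n/Ω = (60 × 4.5) / 2.0 = 135 kip.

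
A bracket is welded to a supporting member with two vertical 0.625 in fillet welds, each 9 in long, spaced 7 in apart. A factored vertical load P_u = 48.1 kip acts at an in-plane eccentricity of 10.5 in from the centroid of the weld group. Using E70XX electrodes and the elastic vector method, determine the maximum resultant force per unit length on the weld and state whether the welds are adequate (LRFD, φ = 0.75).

E70XX → F_EXX = 70 ksi.
Total weld length L_w = 18 in. Treat welds as unit-width lines.
Polar moment about centroid: J = 2[d³/12 + d(b/2)²] = 2[9³/12 + 9×3.5²] = 342 in³.
Direct shear f_v = P/L_w = 48.1 / 18 = 2.672 kip/in (vertical).
Torsion M = P·e = 48.1 × 10.5 = 505.05 kip·in.
Critical point at (x, y) = (3.5, 4.5) from centroid. f_tx = M·y/J = 6.645 kip/in; f_ty = M·x/J = 5.169 kip/in.
Resultant f_max = √[f_tx² + (f_v + f_ty)²] = √[6.645² + (2.672 + 5.169)²] = 10.28 kip/in.
Capacity per unit length: φr_n = 0.75 × 0.6 × 70 × (0.707 × 0.625) = 13.92 kip/in.
10.28 ≤ 13.92 → adequate.

f_max ≈ 10.3 kip/in; adequate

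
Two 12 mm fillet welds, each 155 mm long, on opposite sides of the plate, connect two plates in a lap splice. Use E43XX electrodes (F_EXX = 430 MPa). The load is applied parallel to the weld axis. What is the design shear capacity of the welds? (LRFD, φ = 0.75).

Effective throat t_e = 0.707 × 12 = 8.484 mm.
Total length L = 310 mm; A_we = 8.484 × 310 = 2630 mm².
F_nw = 0.6 F_EXX = 0.6 × 430 = 258 MPa.
φR_n = 0.75 × 258 × 2630 × 10⁻³ = 508.9 kN.

φR_n ≈ 509 kN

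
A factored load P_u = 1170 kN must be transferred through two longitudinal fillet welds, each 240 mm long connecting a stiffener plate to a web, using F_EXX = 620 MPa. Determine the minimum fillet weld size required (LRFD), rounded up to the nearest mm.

Total weld length L = 480 mm.
Required throat t_e = P_u / (φ × 0.6 F_EXX × L) = 1170 / (0.75 × 0.6 × 620 × 480 × 10⁻³) = 8.737 mm.
Required leg w = t_e / 0.707 = 12.36 mm → use 13 mm.

w = 13 mm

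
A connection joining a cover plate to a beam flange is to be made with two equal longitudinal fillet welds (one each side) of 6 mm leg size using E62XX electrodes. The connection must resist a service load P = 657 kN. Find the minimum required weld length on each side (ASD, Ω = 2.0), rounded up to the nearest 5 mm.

L = 420 mm on each side

E62XX → F_EXX = 620 MPa.
Throat t_e = 0.707 × 6 = 4.242 mm.
r_n/Ω = (0.6 × 620 × 4.242) / 2.0 = 789 N/mm = 0.789 kN/mm.
L_req = P / (r_n/Ω) = 657 / 0.789 = 832.7 mm total.
Per side: 832.7 / 2 = 416.3 mm.
Round up → use L = 420 mm on each side.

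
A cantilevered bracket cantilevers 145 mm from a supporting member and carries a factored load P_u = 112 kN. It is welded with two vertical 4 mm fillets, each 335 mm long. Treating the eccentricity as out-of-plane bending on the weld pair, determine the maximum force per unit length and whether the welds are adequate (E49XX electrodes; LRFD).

f_max ≈ 465 N/mm; adequate

E49XX → F_EXX = 490 MPa.
L_w = 2 × 335 = 670 mm; section modulus (unit throat) S = 2 × L²/6 = 37410 mm².
Direct shear f_v = P/L_w = 112×10³/670 = 167.2 N/mm.
Moment M = P × e = 112×10³ × 145 = 16240000 N·mm; bending f_b = M/S = 434.1 N/mm.
f_max = √(f_v² + f_b²) = √(167.2² + 434.1²) = 465.2 N/mm.
φr_n = 0.75 × 0.6 × 490 × (0.707 × 4) = 623.6 N/mm → adequate.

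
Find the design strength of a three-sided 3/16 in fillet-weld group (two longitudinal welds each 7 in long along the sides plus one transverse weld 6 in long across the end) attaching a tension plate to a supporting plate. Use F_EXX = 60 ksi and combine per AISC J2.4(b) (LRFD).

φR_n ≈ 74.8 kip

t_e = 0.707 × 0.1875 = 0.1326 in.
R_nwl = 0.6 × 60 × 0.1326 × 14 = 66.81 kip (longitudinal, 2 welds).
R_nwt = 0.6 × 60 × 0.1326 × 6 = 28.63 kip (transverse, base value).
(i) R_nwl + R_nwt = 95.44 kip; (ii) 0.85 R_nwl + 1.5 R_nwt = 99.74 kip.
R_n = max = 99.74 kip [governs: (ii)]; φR_n = 74.81 kip.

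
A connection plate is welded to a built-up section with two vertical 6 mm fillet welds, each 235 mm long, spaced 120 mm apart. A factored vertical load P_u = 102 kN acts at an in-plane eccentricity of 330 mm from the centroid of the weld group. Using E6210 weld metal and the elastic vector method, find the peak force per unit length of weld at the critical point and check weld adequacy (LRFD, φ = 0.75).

f_max ≈ 1270 N/mm; NOT adequate

E62XX → F_EXX = 620 MPa.
Total weld length L_w = 470 mm. Treat welds as unit-width lines.
Polar moment about centroid: J = 2[d³/12 + d(b/2)²] = 2[235³/12 + 235×60²] = 3855000 mm³.
Direct shear f_v = P/L_w = 102×10³ / 470 = 217 N/mm (vertical).
Torsion M = P·e = 102×10³ × 330 = 33660000 N·mm.
Critical point at (x, y) = (60, 117.5) from centroid. f_tx = M·y/J = 1026 N/mm; f_ty = M·x/J = 523.9 N/mm.
Resultant f_max = √[f_tx² + (f_v + f_ty)²] = √[1026² + (217 + 523.9)²] = 1266 N/mm.
Capacity per unit length: φr_n = 0.75 × 0.6 × 620 × (0.707 × 6) = 1184 N/mm.
1266 > 1184 → NOT adequate.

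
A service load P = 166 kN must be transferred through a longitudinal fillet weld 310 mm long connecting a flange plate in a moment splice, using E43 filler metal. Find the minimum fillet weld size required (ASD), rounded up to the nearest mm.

w = 6 mm

E43XX → F_EXX = 430 MPa.
Total weld length L = 310 mm.
Required throat t_e = P × Ω / (0.6 F_EXX × L) = 166 × 2.0 / (0.6 × 430 × 310 × 10⁻³) = 4.151 mm.
Required leg w = t_e / 0.707 = 5.871 mm → use 6 mm.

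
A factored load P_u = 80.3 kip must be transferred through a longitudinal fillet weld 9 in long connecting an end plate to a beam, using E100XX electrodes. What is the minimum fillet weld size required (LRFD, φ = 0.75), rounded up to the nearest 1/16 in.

E100XX → F_EXX = 100 ksi.
Total weld length L = 9 in.
Required throat t_e = P_u / (φ × 0.6 F_EXX × L) = 80.3 / (0.75 × 0.6 × 100 × 9) = 0.1983 in.
Required leg w = t_e / 0.707 = 0.2804 in → use 5/16 in.

w = 5/16 in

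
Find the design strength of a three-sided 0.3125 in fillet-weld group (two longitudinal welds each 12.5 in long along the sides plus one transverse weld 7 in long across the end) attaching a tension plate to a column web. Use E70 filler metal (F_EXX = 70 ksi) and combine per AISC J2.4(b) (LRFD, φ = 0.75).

t_e = 0.707 × 0.3125 = 0.2209 in.
R_nwl = 0.6 × 70 × 0.2209 × 25 = 232 kip (longitudinal, 2 welds).
R_nwt = 0.6 × 70 × 0.2209 × 7 = 64.96 kip (transverse, base value).
(i) R_nwl + R_nwt = 296.9 kip; (ii) 0.85 R_nwl + 1.5 R_nwt = 294.6 kip.
R_n = max = 296.9 kip [governs: (i)]; φR_n = 222.7 kip.

φR_n ≈ 223 kip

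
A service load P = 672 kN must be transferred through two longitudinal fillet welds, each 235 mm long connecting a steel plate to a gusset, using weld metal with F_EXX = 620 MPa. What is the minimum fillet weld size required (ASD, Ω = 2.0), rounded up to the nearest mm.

w = 11 mm

Total weld length L = 470 mm.
Required throat t_e = P × Ω / (0.6 F_EXX × L) = 672 × 2.0 / (0.6 × 620 × 470 × 10⁻³) = 7.687 mm.
Required leg w = t_e / 0.707 = 10.87 mm → use 11 mm.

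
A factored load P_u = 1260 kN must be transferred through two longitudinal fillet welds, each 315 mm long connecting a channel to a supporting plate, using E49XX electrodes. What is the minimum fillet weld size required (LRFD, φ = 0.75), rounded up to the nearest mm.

E49XX → F_EXX = 490 MPa.
Total weld length L = 630 mm.
Required throat t_e = P_u / (φ × 0.6 F_EXX × L) = 1260 / (0.75 × 0.6 × 490 × 630 × 10⁻³) = 9.07 mm.
Required leg w = t_e / 0.707 = 12.83 mm → use 13 mm.

w = 13 mm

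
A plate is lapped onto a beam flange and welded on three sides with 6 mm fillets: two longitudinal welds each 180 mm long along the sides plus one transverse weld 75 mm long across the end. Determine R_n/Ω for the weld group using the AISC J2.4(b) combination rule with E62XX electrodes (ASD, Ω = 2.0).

E62XX → F_EXX = 620 MPa.
t_e = 0.707 × 6 = 4.242 mm.
R_nwl = 0.6 × 620 × 4.242 × 360 × 10⁻³ = 568.1 kN (longitudinal, 2 welds).
R_nwt = 0.6 × 620 × 4.242 × 75 × 10⁻³ = 118.4 kN (transverse, base value).
(i) R_nwl + R_nwt = 686.4 kN; (ii) 0.85 R_nwl + 1.5 R_nwt = 660.4 kN.
R_n = max = 686.4 kN [governs: (i)]; R_n/Ω = 343.2 kN.

R_n/Ω ≈ 343 kN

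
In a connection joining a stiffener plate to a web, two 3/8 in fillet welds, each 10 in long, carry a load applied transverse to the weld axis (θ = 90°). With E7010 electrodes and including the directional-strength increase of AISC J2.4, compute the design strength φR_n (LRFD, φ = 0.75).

φR_n ≈ 251 kip

E70XX → F_EXX = 70 ksi.
t_e = 0.707 × 0.375 = 0.2651 in; A_we = 0.2651 × 20 = 5.303 in².
Directional factor: 1.0 + 0.5 sin^1.5(90°) = 1.5.
F_nw = 0.6 × 70 × 1.5 = 63 ksi.
φR_n = 0.75 × 63 × 5.303 = 250.5 kip.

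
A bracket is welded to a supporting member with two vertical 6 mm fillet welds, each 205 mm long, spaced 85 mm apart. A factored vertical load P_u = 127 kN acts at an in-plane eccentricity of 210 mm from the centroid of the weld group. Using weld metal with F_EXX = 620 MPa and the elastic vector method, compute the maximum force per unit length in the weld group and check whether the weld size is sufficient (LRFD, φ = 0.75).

f_max ≈ 1510 N/mm; NOT adequate

Total weld length L_w = 410 mm. Treat welds as unit-width lines.
Polar moment about centroid: J = 2[d³/12 + d(b/2)²] = 2[205³/12 + 205×42.5²] = 2176000 mm³.
Direct shear f_v = P/L_w = 127×10³ / 410 = 309.8 N/mm (vertical).
Torsion M = P·e = 127×10³ × 210 = 26670000 N·mm.
Critical point at (x, y) = (42.5, 102.5) from centroid. f_tx = M·y/J = 1256 N/mm; f_ty = M·x/J = 520.8 N/mm.
Resultant f_max = √[f_tx² + (f_v + f_ty)²] = √[1256² + (309.8 + 520.8)²] = 1506 N/mm.
Capacity per unit length: φr_n = 0.75 × 0.6 × 620 × (0.707 × 6) = 1184 N/mm.
1506 > 1184 → NOT adequate.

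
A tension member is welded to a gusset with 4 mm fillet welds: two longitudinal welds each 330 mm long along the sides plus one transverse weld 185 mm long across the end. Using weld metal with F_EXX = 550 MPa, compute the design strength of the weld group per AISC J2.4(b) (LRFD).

φR_n ≈ 591 kN

t_e = 0.707 × 4 = 2.828 mm.
R_nwl = 0.6 × 550 × 2.828 × 660 × 10⁻³ = 615.9 kN (longitudinal, 2 welds).
R_nwt = 0.6 × 550 × 2.828 × 185 × 10⁻³ = 172.6 kN (transverse, base value).
(i) R_nwl + R_nwt = 788.6 kN; (ii) 0.85 R_nwl + 1.5 R_nwt = 782.5 kN.
R_n = max = 788.6 kN [governs: (i)]; φR_n = 591.4 kN.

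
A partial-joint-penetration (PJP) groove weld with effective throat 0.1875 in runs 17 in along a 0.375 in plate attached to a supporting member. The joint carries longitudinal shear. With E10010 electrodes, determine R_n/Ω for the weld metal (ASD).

R_n/Ω ≈ 95.6 kips

E100XX → F_EXX = 100 ksi.
Effective throat (given) t_e = 0.1875 in.
A_we = 0.1875 × 17 = 3.188 in².
F_nw = 0.6 F_EXX = 60 ksi.
R_n/Ω = (60 × 3.188) / 2.0 = 95.62 kips.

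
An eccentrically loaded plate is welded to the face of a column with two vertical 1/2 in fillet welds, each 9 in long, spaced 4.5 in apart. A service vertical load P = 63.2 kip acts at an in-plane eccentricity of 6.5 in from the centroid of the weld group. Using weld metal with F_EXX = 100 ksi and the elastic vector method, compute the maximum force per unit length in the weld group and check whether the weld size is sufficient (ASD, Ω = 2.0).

f_max ≈ 11.7 kip/in; NOT adequate

Total weld length L_w = 18 in. Treat welds as unit-width lines.
Polar moment about centroid: J = 2[d³/12 + d(b/2)²] = 2[9³/12 + 9×2.25²] = 212.6 in³.
Direct shear f_v = P/L_w = 63.2 / 18 = 3.511 kip/in (vertical).
Torsion M = P·e = 63.2 × 6.5 = 410.8 kip·in.
Critical point at (x, y) = (2.25, 4.5) from centroid. f_tx = M·y/J = 8.694 kip/in; f_ty = M·x/J = 4.347 kip/in.
Resultant f_max = √[f_tx² + (f_v + f_ty)²] = √[8.694² + (3.511 + 4.347)²] = 11.72 kip/in.
Capacity per unit length: r_n/Ω = (1/2.0) × 0.6 × 100 × (0.707 × 0.5) = 10.6 kip/in.
11.72 > 10.6 → NOT adequate.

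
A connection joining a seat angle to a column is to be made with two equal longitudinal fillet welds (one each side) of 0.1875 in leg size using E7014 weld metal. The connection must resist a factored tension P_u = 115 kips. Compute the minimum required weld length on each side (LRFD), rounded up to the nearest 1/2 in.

E70XX → F_EXX = 70 ksi.
Throat t_e = 0.707 × 0.1875 = 0.1326 in.
φr_n = 0.75 × 0.6 × 70 × 0.1326 = 4.176 kips/in.
L_req = P_u / φr_n = 115 / 4.176 = 27.54 in total.
Per side: 27.54 / 2 = 13.77 in.
Round up → use L = 14 in on each side.

L = 14 in on each side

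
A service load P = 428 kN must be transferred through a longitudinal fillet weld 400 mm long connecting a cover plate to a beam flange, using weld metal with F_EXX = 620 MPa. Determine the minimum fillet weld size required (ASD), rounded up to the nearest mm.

Total weld length L = 400 mm.
Required throat t_e = P × Ω / (0.6 F_EXX × L) = 428 × 2.0 / (0.6 × 620 × 400 × 10⁻³) = 5.753 mm.
Required leg w = t_e / 0.707 = 8.137 mm → use 9 mm.

w = 9 mm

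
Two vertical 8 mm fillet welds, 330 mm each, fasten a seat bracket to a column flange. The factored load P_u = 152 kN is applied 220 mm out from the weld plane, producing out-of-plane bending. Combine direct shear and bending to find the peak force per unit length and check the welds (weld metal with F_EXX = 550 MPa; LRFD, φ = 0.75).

f_max ≈ 950 N/mm; adequate

L_w = 2 × 330 = 660 mm; section modulus (unit throat) S = 2 × L²/6 = 36300 mm².
Direct shear f_v = P/L_w = 152×10³/660 = 230.3 N/mm.
Moment M = P × e = 152×10³ × 220 = 33440000 N·mm; bending f_b = M/S = 921.2 N/mm.
f_max = √(f_v² + f_b²) = √(230.3² + 921.2²) = 949.6 N/mm.
φr_n = 0.75 × 0.6 × 550 × (0.707 × 8) = 1400 N/mm → adequate.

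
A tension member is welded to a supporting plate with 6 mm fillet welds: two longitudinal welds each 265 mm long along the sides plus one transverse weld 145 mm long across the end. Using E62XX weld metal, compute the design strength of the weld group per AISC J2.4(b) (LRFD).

E62XX → F_EXX = 620 MPa.
t_e = 0.707 × 6 = 4.242 mm.
R_nwl = 0.6 × 620 × 4.242 × 530 × 10⁻³ = 836.4 kN (longitudinal, 2 welds).
R_nwt = 0.6 × 620 × 4.242 × 145 × 10⁻³ = 228.8 kN (transverse, base value).
(i) R_nwl + R_nwt = 1065 kN; (ii) 0.85 R_nwl + 1.5 R_nwt = 1054 kN.
R_n = max = 1065 kN [governs: (i)]; φR_n = 798.9 kN.

φR_n ≈ 799 kN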